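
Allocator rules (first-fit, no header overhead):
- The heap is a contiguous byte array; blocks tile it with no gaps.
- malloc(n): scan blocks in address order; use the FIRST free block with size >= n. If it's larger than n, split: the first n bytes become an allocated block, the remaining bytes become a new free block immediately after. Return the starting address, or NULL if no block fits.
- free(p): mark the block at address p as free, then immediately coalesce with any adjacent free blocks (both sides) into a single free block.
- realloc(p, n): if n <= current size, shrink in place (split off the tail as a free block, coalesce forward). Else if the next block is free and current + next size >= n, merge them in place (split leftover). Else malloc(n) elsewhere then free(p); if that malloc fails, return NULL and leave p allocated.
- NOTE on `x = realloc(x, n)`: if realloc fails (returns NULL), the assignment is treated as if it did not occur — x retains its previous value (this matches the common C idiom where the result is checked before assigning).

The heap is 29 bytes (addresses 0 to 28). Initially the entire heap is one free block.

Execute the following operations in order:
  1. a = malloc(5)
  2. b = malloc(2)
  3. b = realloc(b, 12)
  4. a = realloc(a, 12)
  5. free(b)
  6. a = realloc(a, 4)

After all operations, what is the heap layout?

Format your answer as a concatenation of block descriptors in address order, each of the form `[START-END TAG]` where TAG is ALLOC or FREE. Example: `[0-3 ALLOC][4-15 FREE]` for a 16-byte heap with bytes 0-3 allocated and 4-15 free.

Answer: [0-16 FREE][17-20 ALLOC][21-28 FREE]

Derivation:
Op 1: a = malloc(5) -> a = 0; heap: [0-4 ALLOC][5-28 FREE]
Op 2: b = malloc(2) -> b = 5; heap: [0-4 ALLOC][5-6 ALLOC][7-28 FREE]
Op 3: b = realloc(b, 12) -> b = 5; heap: [0-4 ALLOC][5-16 ALLOC][17-28 FREE]
Op 4: a = realloc(a, 12) -> a = 17; heap: [0-4 FREE][5-16 ALLOC][17-28 ALLOC]
Op 5: free(b) -> (freed b); heap: [0-16 FREE][17-28 ALLOC]
Op 6: a = realloc(a, 4) -> a = 17; heap: [0-16 FREE][17-20 ALLOC][21-28 FREE]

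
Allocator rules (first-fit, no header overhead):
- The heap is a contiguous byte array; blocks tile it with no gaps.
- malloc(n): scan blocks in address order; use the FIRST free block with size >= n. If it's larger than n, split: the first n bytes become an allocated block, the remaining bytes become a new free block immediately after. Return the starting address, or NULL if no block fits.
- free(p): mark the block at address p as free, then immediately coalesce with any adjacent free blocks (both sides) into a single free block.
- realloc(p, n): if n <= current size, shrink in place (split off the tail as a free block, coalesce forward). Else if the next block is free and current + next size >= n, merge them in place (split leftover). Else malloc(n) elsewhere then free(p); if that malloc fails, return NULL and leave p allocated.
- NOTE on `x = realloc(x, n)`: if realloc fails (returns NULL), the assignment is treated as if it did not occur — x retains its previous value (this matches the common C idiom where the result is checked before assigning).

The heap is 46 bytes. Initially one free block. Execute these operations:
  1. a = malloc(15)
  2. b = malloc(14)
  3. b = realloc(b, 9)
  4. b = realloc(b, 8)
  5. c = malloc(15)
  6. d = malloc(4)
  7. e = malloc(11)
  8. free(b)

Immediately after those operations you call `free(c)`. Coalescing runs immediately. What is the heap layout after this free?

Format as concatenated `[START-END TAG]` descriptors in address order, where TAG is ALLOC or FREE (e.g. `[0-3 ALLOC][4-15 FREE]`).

Op 1: a = malloc(15) -> a = 0; heap: [0-14 ALLOC][15-45 FREE]
Op 2: b = malloc(14) -> b = 15; heap: [0-14 ALLOC][15-28 ALLOC][29-45 FREE]
Op 3: b = realloc(b, 9) -> b = 15; heap: [0-14 ALLOC][15-23 ALLOC][24-45 FREE]
Op 4: b = realloc(b, 8) -> b = 15; heap: [0-14 ALLOC][15-22 ALLOC][23-45 FREE]
Op 5: c = malloc(15) -> c = 23; heap: [0-14 ALLOC][15-22 ALLOC][23-37 ALLOC][38-45 FREE]
Op 6: d = malloc(4) -> d = 38; heap: [0-14 ALLOC][15-22 ALLOC][23-37 ALLOC][38-41 ALLOC][42-45 FREE]
Op 7: e = malloc(11) -> e = NULL; heap: [0-14 ALLOC][15-22 ALLOC][23-37 ALLOC][38-41 ALLOC][42-45 FREE]
Op 8: free(b) -> (freed b); heap: [0-14 ALLOC][15-22 FREE][23-37 ALLOC][38-41 ALLOC][42-45 FREE]
free(c): c = 23 -> block [23-37 ALLOC]; mark free, coalesce with adjacent free neighbors -> [0-14 ALLOC][15-37 FREE][38-41 ALLOC][42-45 FREE]

Answer: [0-14 ALLOC][15-37 FREE][38-41 ALLOC][42-45 FREE]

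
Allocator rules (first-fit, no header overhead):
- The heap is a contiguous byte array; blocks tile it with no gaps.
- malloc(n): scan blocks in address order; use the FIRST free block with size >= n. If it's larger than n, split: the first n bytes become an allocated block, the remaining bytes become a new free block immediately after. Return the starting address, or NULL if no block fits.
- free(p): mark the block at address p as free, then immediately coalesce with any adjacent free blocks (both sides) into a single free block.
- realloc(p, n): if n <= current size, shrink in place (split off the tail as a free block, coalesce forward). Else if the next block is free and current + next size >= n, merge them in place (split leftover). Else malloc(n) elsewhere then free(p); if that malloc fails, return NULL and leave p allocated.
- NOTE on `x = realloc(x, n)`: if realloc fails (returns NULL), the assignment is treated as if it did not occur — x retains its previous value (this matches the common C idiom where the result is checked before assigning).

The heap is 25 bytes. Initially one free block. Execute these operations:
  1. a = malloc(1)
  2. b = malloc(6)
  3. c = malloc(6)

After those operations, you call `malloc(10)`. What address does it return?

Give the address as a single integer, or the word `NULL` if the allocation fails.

Answer: 13

Derivation:
Op 1: a = malloc(1) -> a = 0; heap: [0-0 ALLOC][1-24 FREE]
Op 2: b = malloc(6) -> b = 1; heap: [0-0 ALLOC][1-6 ALLOC][7-24 FREE]
Op 3: c = malloc(6) -> c = 7; heap: [0-0 ALLOC][1-6 ALLOC][7-12 ALLOC][13-24 FREE]
malloc(10): first-fit scan over [0-0 ALLOC][1-6 ALLOC][7-12 ALLOC][13-24 FREE] -> 13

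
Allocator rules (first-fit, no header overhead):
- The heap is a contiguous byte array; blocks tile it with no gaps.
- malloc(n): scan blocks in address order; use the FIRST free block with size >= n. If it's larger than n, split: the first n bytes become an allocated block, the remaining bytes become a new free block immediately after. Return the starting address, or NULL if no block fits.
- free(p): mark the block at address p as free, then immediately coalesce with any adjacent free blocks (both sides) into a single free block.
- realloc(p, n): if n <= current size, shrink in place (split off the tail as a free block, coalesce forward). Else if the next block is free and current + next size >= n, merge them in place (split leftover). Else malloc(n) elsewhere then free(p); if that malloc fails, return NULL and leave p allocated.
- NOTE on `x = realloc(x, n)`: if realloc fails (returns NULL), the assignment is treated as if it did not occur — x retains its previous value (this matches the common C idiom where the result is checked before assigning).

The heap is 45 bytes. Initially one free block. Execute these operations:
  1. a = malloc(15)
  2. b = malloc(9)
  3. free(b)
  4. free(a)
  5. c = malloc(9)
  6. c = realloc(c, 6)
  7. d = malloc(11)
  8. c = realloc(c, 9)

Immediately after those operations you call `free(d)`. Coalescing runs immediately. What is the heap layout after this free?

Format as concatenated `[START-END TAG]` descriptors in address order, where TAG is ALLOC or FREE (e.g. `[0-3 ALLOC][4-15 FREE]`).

Op 1: a = malloc(15) -> a = 0; heap: [0-14 ALLOC][15-44 FREE]
Op 2: b = malloc(9) -> b = 15; heap: [0-14 ALLOC][15-23 ALLOC][24-44 FREE]
Op 3: free(b) -> (freed b); heap: [0-14 ALLOC][15-44 FREE]
Op 4: free(a) -> (freed a); heap: [0-44 FREE]
Op 5: c = malloc(9) -> c = 0; heap: [0-8 ALLOC][9-44 FREE]
Op 6: c = realloc(c, 6) -> c = 0; heap: [0-5 ALLOC][6-44 FREE]
Op 7: d = malloc(11) -> d = 6; heap: [0-5 ALLOC][6-16 ALLOC][17-44 FREE]
Op 8: c = realloc(c, 9) -> c = 17; heap: [0-5 FREE][6-16 ALLOC][17-25 ALLOC][26-44 FREE]
free(d): d = 6 -> block [6-16 ALLOC]; mark free, coalesce with adjacent free neighbors -> [0-16 FREE][17-25 ALLOC][26-44 FREE]

Answer: [0-16 FREE][17-25 ALLOC][26-44 FREE]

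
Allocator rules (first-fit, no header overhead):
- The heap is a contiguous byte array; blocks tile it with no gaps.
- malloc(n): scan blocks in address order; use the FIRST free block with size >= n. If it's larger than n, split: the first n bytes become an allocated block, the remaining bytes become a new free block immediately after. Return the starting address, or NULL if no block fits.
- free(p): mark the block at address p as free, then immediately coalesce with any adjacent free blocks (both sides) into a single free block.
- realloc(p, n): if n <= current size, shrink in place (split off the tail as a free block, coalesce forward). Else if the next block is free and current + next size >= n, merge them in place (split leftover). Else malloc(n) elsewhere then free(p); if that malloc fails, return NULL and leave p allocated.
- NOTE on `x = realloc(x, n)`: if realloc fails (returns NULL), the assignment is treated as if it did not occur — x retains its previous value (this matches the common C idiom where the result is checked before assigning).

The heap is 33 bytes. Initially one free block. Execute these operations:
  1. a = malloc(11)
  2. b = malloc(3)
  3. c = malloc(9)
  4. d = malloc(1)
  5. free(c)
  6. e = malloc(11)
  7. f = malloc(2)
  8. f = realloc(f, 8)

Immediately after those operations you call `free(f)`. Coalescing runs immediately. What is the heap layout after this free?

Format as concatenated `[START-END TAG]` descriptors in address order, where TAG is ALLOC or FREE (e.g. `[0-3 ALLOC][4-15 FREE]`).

Answer: [0-10 ALLOC][11-13 ALLOC][14-22 FREE][23-23 ALLOC][24-32 FREE]

Derivation:
Op 1: a = malloc(11) -> a = 0; heap: [0-10 ALLOC][11-32 FREE]
Op 2: b = malloc(3) -> b = 11; heap: [0-10 ALLOC][11-13 ALLOC][14-32 FREE]
Op 3: c = malloc(9) -> c = 14; heap: [0-10 ALLOC][11-13 ALLOC][14-22 ALLOC][23-32 FREE]
Op 4: d = malloc(1) -> d = 23; heap: [0-10 ALLOC][11-13 ALLOC][14-22 ALLOC][23-23 ALLOC][24-32 FREE]
Op 5: free(c) -> (freed c); heap: [0-10 ALLOC][11-13 ALLOC][14-22 FREE][23-23 ALLOC][24-32 FREE]
Op 6: e = malloc(11) -> e = NULL; heap: [0-10 ALLOC][11-13 ALLOC][14-22 FREE][23-23 ALLOC][24-32 FREE]
Op 7: f = malloc(2) -> f = 14; heap: [0-10 ALLOC][11-13 ALLOC][14-15 ALLOC][16-22 FREE][23-23 ALLOC][24-32 FREE]
Op 8: f = realloc(f, 8) -> f = 14; heap: [0-10 ALLOC][11-13 ALLOC][14-21 ALLOC][22-22 FREE][23-23 ALLOC][24-32 FREE]
free(f): f = 14 -> block [14-21 ALLOC]; mark free, coalesce with adjacent free neighbors -> [0-10 ALLOC][11-13 ALLOC][14-22 FREE][23-23 ALLOC][24-32 FREE]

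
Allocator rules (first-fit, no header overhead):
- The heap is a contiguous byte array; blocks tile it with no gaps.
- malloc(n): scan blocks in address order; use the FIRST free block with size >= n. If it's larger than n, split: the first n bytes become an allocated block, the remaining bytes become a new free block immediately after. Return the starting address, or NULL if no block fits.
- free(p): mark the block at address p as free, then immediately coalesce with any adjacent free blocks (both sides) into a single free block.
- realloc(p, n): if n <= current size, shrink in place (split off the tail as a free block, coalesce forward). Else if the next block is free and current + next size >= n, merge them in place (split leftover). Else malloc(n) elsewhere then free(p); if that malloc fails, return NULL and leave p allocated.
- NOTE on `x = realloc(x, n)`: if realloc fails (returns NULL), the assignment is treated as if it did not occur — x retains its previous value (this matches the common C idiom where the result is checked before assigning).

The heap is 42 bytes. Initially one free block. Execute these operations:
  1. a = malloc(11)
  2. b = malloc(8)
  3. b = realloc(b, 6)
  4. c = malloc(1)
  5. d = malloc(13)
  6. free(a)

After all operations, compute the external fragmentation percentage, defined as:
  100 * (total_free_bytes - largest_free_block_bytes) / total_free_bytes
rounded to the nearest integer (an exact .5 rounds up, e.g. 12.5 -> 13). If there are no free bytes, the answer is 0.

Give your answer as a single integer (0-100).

Op 1: a = malloc(11) -> a = 0; heap: [0-10 ALLOC][11-41 FREE]
Op 2: b = malloc(8) -> b = 11; heap: [0-10 ALLOC][11-18 ALLOC][19-41 FREE]
Op 3: b = realloc(b, 6) -> b = 11; heap: [0-10 ALLOC][11-16 ALLOC][17-41 FREE]
Op 4: c = malloc(1) -> c = 17; heap: [0-10 ALLOC][11-16 ALLOC][17-17 ALLOC][18-41 FREE]
Op 5: d = malloc(13) -> d = 18; heap: [0-10 ALLOC][11-16 ALLOC][17-17 ALLOC][18-30 ALLOC][31-41 FREE]
Op 6: free(a) -> (freed a); heap: [0-10 FREE][11-16 ALLOC][17-17 ALLOC][18-30 ALLOC][31-41 FREE]
Free blocks: [11 11] total_free=22 largest=11 -> 100*(22-11)/22 = 1100/22 = 50

Answer: 50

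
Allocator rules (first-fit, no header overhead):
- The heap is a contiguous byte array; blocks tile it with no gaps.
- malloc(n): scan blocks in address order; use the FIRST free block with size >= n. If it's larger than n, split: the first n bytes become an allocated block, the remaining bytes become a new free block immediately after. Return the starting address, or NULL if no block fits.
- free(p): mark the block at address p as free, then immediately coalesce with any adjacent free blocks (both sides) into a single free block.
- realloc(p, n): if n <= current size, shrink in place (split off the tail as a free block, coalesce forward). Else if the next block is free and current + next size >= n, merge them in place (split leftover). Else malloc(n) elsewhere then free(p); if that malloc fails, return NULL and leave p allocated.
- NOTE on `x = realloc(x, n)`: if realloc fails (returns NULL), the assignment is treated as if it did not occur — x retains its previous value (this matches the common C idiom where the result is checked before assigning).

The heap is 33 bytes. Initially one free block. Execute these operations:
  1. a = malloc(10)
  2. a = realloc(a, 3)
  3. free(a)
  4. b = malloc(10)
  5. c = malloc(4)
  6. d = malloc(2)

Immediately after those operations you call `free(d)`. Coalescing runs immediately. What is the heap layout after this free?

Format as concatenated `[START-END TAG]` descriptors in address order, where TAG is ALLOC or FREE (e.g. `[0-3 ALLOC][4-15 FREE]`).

Answer: [0-9 ALLOC][10-13 ALLOC][14-32 FREE]

Derivation:
Op 1: a = malloc(10) -> a = 0; heap: [0-9 ALLOC][10-32 FREE]
Op 2: a = realloc(a, 3) -> a = 0; heap: [0-2 ALLOC][3-32 FREE]
Op 3: free(a) -> (freed a); heap: [0-32 FREE]
Op 4: b = malloc(10) -> b = 0; heap: [0-9 ALLOC][10-32 FREE]
Op 5: c = malloc(4) -> c = 10; heap: [0-9 ALLOC][10-13 ALLOC][14-32 FREE]
Op 6: d = malloc(2) -> d = 14; heap: [0-9 ALLOC][10-13 ALLOC][14-15 ALLOC][16-32 FREE]
free(d): d = 14 -> block [14-15 ALLOC]; mark free, coalesce with adjacent free neighbors -> [0-9 ALLOC][10-13 ALLOC][14-32 FREE]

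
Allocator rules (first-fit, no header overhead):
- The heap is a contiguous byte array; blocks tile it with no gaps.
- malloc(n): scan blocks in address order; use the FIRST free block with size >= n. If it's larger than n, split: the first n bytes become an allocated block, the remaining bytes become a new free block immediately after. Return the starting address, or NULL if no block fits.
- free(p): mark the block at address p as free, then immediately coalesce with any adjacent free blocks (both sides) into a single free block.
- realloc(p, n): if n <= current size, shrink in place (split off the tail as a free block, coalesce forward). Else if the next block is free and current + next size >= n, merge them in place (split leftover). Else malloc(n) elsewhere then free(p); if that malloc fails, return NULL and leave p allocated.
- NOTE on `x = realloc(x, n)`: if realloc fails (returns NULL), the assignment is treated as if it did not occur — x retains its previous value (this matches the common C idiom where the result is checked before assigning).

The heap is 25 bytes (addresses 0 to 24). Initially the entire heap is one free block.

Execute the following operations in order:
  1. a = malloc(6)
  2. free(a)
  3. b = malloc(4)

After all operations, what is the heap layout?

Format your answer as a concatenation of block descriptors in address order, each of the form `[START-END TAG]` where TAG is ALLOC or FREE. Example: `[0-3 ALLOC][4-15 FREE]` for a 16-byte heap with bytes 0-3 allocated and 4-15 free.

Op 1: a = malloc(6) -> a = 0; heap: [0-5 ALLOC][6-24 FREE]
Op 2: free(a) -> (freed a); heap: [0-24 FREE]
Op 3: b = malloc(4) -> b = 0; heap: [0-3 ALLOC][4-24 FREE]

Answer: [0-3 ALLOC][4-24 FREE]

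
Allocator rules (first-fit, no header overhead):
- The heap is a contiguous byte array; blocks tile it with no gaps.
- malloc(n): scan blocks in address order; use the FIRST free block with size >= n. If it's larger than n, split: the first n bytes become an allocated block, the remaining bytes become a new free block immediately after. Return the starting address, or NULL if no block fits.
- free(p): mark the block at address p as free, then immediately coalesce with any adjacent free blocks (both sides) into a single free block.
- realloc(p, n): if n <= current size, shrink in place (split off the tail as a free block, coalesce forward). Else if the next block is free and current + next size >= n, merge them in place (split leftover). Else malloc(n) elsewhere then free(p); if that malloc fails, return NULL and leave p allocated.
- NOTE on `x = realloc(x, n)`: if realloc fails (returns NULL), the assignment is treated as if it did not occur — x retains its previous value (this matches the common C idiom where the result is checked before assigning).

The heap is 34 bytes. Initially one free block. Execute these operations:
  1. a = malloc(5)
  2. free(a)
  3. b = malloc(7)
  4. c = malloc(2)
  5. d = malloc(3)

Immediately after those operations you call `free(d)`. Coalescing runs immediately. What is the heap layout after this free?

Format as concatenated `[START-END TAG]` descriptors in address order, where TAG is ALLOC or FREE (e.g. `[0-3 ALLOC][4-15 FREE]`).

Answer: [0-6 ALLOC][7-8 ALLOC][9-33 FREE]

Derivation:
Op 1: a = malloc(5) -> a = 0; heap: [0-4 ALLOC][5-33 FREE]
Op 2: free(a) -> (freed a); heap: [0-33 FREE]
Op 3: b = malloc(7) -> b = 0; heap: [0-6 ALLOC][7-33 FREE]
Op 4: c = malloc(2) -> c = 7; heap: [0-6 ALLOC][7-8 ALLOC][9-33 FREE]
Op 5: d = malloc(3) -> d = 9; heap: [0-6 ALLOC][7-8 ALLOC][9-11 ALLOC][12-33 FREE]
free(d): d = 9 -> block [9-11 ALLOC]; mark free, coalesce with adjacent free neighbors -> [0-6 ALLOC][7-8 ALLOC][9-33 FREE]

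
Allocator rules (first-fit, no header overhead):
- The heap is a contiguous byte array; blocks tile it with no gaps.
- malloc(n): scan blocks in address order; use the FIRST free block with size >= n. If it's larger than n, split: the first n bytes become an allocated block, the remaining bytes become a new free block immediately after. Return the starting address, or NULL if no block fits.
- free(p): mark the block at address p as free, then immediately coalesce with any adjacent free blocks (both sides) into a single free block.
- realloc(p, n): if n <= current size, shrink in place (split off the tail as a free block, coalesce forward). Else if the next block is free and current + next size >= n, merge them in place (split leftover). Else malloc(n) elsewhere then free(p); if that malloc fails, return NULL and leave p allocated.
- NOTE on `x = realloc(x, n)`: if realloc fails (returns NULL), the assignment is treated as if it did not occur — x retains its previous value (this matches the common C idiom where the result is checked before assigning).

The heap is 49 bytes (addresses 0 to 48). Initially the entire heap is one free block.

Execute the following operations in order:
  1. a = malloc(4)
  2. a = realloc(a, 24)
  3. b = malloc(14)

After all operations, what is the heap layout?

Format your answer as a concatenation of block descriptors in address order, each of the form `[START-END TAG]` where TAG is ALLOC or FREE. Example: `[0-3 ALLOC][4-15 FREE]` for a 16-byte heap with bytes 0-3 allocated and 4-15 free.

Op 1: a = malloc(4) -> a = 0; heap: [0-3 ALLOC][4-48 FREE]
Op 2: a = realloc(a, 24) -> a = 0; heap: [0-23 ALLOC][24-48 FREE]
Op 3: b = malloc(14) -> b = 24; heap: [0-23 ALLOC][24-37 ALLOC][38-48 FREE]

Answer: [0-23 ALLOC][24-37 ALLOC][38-48 FREE]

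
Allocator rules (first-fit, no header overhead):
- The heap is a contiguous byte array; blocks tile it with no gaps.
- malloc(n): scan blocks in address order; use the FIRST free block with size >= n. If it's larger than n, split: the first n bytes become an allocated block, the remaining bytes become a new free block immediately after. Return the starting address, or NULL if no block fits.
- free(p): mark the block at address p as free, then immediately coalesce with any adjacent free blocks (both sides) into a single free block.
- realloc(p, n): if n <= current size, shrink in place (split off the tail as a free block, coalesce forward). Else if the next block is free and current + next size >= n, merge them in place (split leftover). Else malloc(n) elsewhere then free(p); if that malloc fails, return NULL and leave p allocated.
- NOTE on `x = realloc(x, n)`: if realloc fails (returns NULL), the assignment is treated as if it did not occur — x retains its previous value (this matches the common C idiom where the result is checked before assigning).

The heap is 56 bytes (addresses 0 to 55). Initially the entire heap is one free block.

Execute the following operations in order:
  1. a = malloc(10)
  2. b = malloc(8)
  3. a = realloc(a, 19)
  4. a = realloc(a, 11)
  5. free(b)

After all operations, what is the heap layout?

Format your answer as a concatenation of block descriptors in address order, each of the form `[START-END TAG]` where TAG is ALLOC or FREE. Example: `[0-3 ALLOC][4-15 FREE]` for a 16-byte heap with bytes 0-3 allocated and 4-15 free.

Answer: [0-17 FREE][18-28 ALLOC][29-55 FREE]

Derivation:
Op 1: a = malloc(10) -> a = 0; heap: [0-9 ALLOC][10-55 FREE]
Op 2: b = malloc(8) -> b = 10; heap: [0-9 ALLOC][10-17 ALLOC][18-55 FREE]
Op 3: a = realloc(a, 19) -> a = 18; heap: [0-9 FREE][10-17 ALLOC][18-36 ALLOC][37-55 FREE]
Op 4: a = realloc(a, 11) -> a = 18; heap: [0-9 FREE][10-17 ALLOC][18-28 ALLOC][29-55 FREE]
Op 5: free(b) -> (freed b); heap: [0-17 FREE][18-28 ALLOC][29-55 FREE]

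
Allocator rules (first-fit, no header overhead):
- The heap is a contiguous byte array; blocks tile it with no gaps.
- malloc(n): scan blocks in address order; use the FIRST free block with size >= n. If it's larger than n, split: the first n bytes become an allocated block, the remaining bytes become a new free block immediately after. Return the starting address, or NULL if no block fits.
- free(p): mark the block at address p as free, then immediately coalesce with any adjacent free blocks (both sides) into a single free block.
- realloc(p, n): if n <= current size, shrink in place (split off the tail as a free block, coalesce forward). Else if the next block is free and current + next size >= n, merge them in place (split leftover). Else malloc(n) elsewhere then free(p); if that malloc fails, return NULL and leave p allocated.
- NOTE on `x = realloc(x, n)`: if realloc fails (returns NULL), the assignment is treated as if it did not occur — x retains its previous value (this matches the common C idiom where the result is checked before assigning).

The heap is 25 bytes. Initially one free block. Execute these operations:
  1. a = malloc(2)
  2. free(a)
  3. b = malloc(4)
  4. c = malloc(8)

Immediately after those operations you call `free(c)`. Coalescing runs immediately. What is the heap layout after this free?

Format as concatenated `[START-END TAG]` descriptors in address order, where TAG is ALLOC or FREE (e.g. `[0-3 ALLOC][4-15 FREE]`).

Op 1: a = malloc(2) -> a = 0; heap: [0-1 ALLOC][2-24 FREE]
Op 2: free(a) -> (freed a); heap: [0-24 FREE]
Op 3: b = malloc(4) -> b = 0; heap: [0-3 ALLOC][4-24 FREE]
Op 4: c = malloc(8) -> c = 4; heap: [0-3 ALLOC][4-11 ALLOC][12-24 FREE]
free(c): c = 4 -> block [4-11 ALLOC]; mark free, coalesce with adjacent free neighbors -> [0-3 ALLOC][4-24 FREE]

Answer: [0-3 ALLOC][4-24 FREE]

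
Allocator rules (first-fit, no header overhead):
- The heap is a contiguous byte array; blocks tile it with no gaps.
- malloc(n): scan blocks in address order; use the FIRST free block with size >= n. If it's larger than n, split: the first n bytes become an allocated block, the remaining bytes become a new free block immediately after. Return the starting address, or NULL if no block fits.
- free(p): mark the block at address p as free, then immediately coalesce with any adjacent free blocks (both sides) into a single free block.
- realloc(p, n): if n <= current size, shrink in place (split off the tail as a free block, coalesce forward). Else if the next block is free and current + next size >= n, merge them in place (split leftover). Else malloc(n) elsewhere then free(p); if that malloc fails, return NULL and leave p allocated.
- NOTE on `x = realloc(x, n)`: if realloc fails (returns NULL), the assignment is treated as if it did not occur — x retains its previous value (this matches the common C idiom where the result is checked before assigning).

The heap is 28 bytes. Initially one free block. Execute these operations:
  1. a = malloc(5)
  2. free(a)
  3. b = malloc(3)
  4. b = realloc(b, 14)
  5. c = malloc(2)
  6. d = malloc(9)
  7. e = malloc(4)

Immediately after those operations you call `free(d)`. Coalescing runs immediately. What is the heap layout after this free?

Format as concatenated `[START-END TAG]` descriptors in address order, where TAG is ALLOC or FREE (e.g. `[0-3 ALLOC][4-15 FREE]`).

Op 1: a = malloc(5) -> a = 0; heap: [0-4 ALLOC][5-27 FREE]
Op 2: free(a) -> (freed a); heap: [0-27 FREE]
Op 3: b = malloc(3) -> b = 0; heap: [0-2 ALLOC][3-27 FREE]
Op 4: b = realloc(b, 14) -> b = 0; heap: [0-13 ALLOC][14-27 FREE]
Op 5: c = malloc(2) -> c = 14; heap: [0-13 ALLOC][14-15 ALLOC][16-27 FREE]
Op 6: d = malloc(9) -> d = 16; heap: [0-13 ALLOC][14-15 ALLOC][16-24 ALLOC][25-27 FREE]
Op 7: e = malloc(4) -> e = NULL; heap: [0-13 ALLOC][14-15 ALLOC][16-24 ALLOC][25-27 FREE]
free(d): d = 16 -> block [16-24 ALLOC]; mark free, coalesce with adjacent free neighbors -> [0-13 ALLOC][14-15 ALLOC][16-27 FREE]

Answer: [0-13 ALLOC][14-15 ALLOC][16-27 FREE]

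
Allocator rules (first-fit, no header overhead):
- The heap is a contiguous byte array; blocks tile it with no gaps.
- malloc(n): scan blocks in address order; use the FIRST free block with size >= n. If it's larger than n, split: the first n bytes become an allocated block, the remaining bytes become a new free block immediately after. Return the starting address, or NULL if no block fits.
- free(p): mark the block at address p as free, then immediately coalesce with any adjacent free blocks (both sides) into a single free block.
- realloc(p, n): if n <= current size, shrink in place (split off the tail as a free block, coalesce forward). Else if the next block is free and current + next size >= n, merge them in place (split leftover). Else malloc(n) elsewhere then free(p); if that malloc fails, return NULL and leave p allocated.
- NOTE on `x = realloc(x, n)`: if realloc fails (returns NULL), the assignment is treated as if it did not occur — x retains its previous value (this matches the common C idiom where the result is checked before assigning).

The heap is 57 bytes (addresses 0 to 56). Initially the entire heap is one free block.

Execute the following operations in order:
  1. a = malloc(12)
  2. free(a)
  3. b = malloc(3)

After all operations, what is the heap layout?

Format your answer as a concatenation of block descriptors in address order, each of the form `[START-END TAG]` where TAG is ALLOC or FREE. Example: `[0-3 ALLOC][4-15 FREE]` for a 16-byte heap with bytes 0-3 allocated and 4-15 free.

Answer: [0-2 ALLOC][3-56 FREE]

Derivation:
Op 1: a = malloc(12) -> a = 0; heap: [0-11 ALLOC][12-56 FREE]
Op 2: free(a) -> (freed a); heap: [0-56 FREE]
Op 3: b = malloc(3) -> b = 0; heap: [0-2 ALLOC][3-56 FREE]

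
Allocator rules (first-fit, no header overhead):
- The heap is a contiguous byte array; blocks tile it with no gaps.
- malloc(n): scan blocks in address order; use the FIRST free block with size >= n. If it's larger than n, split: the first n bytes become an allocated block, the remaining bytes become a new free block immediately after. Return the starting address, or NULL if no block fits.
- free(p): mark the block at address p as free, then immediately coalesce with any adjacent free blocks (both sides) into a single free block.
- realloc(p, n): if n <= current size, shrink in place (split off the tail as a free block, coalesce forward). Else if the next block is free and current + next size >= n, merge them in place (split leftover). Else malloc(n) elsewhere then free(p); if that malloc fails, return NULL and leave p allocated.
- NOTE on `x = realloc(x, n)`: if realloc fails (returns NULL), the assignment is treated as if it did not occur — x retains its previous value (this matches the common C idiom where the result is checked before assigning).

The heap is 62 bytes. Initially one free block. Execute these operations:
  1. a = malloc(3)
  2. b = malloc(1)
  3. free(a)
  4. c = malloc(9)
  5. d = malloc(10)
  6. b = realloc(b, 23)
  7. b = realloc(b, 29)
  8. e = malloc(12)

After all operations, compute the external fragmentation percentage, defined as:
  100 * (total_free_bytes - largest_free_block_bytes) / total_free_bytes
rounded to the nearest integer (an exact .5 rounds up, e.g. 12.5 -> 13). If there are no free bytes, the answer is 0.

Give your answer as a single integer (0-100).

Op 1: a = malloc(3) -> a = 0; heap: [0-2 ALLOC][3-61 FREE]
Op 2: b = malloc(1) -> b = 3; heap: [0-2 ALLOC][3-3 ALLOC][4-61 FREE]
Op 3: free(a) -> (freed a); heap: [0-2 FREE][3-3 ALLOC][4-61 FREE]
Op 4: c = malloc(9) -> c = 4; heap: [0-2 FREE][3-3 ALLOC][4-12 ALLOC][13-61 FREE]
Op 5: d = malloc(10) -> d = 13; heap: [0-2 FREE][3-3 ALLOC][4-12 ALLOC][13-22 ALLOC][23-61 FREE]
Op 6: b = realloc(b, 23) -> b = 23; heap: [0-3 FREE][4-12 ALLOC][13-22 ALLOC][23-45 ALLOC][46-61 FREE]
Op 7: b = realloc(b, 29) -> b = 23; heap: [0-3 FREE][4-12 ALLOC][13-22 ALLOC][23-51 ALLOC][52-61 FREE]
Op 8: e = malloc(12) -> e = NULL; heap: [0-3 FREE][4-12 ALLOC][13-22 ALLOC][23-51 ALLOC][52-61 FREE]
Free blocks: [4 10] total_free=14 largest=10 -> 100*(14-10)/14 = 400/14 ≈ 28.571 -> rounds to 29

Answer: 29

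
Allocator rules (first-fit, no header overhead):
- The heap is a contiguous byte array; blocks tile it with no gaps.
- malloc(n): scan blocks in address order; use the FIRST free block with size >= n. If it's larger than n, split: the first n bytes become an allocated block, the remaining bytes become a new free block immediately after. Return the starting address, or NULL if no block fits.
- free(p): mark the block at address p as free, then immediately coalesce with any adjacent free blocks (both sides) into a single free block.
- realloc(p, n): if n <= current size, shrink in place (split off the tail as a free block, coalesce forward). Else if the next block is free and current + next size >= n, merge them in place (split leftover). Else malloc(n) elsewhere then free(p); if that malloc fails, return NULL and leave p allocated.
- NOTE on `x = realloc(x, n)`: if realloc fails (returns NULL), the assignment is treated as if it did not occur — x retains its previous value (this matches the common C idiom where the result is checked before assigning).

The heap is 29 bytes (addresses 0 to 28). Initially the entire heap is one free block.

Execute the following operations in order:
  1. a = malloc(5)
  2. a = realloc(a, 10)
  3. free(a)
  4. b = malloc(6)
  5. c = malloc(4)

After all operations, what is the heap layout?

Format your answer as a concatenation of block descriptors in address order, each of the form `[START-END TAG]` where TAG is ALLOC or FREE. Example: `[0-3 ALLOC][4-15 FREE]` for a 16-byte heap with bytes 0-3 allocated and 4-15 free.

Answer: [0-5 ALLOC][6-9 ALLOC][10-28 FREE]

Derivation:
Op 1: a = malloc(5) -> a = 0; heap: [0-4 ALLOC][5-28 FREE]
Op 2: a = realloc(a, 10) -> a = 0; heap: [0-9 ALLOC][10-28 FREE]
Op 3: free(a) -> (freed a); heap: [0-28 FREE]
Op 4: b = malloc(6) -> b = 0; heap: [0-5 ALLOC][6-28 FREE]
Op 5: c = malloc(4) -> c = 6; heap: [0-5 ALLOC][6-9 ALLOC][10-28 FREE]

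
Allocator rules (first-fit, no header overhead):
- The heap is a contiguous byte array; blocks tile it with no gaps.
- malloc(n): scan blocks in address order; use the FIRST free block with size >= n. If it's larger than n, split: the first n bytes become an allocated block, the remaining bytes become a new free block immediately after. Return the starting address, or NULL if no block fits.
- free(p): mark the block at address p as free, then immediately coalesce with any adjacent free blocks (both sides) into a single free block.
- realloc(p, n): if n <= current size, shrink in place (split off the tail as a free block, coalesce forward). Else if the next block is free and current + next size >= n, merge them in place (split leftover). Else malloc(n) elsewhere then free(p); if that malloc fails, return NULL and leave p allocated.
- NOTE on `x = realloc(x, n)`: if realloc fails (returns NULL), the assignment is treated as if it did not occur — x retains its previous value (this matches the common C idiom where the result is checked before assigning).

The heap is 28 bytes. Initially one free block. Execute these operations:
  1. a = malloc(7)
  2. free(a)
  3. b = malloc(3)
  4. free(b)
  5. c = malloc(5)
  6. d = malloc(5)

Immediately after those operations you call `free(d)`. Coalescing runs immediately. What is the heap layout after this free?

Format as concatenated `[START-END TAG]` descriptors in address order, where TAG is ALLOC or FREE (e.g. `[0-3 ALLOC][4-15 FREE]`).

Answer: [0-4 ALLOC][5-27 FREE]

Derivation:
Op 1: a = malloc(7) -> a = 0; heap: [0-6 ALLOC][7-27 FREE]
Op 2: free(a) -> (freed a); heap: [0-27 FREE]
Op 3: b = malloc(3) -> b = 0; heap: [0-2 ALLOC][3-27 FREE]
Op 4: free(b) -> (freed b); heap: [0-27 FREE]
Op 5: c = malloc(5) -> c = 0; heap: [0-4 ALLOC][5-27 FREE]
Op 6: d = malloc(5) -> d = 5; heap: [0-4 ALLOC][5-9 ALLOC][10-27 FREE]
free(d): d = 5 -> block [5-9 ALLOC]; mark free, coalesce with adjacent free neighbors -> [0-4 ALLOC][5-27 FREE]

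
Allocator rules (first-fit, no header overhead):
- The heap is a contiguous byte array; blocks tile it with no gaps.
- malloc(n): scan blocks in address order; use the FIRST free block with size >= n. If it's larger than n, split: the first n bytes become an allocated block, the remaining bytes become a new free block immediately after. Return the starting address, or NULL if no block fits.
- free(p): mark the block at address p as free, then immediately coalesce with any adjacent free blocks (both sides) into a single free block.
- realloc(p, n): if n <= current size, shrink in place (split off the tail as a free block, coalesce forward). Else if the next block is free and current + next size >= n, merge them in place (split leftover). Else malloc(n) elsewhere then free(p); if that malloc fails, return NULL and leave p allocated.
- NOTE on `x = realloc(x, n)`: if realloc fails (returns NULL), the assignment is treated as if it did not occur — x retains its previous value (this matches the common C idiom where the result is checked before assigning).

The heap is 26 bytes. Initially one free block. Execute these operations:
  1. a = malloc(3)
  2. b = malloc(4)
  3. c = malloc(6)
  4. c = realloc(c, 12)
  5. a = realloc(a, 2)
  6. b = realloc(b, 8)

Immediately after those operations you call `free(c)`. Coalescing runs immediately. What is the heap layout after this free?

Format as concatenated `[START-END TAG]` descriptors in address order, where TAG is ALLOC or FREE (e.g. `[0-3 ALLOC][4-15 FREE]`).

Answer: [0-1 ALLOC][2-2 FREE][3-6 ALLOC][7-25 FREE]

Derivation:
Op 1: a = malloc(3) -> a = 0; heap: [0-2 ALLOC][3-25 FREE]
Op 2: b = malloc(4) -> b = 3; heap: [0-2 ALLOC][3-6 ALLOC][7-25 FREE]
Op 3: c = malloc(6) -> c = 7; heap: [0-2 ALLOC][3-6 ALLOC][7-12 ALLOC][13-25 FREE]
Op 4: c = realloc(c, 12) -> c = 7; heap: [0-2 ALLOC][3-6 ALLOC][7-18 ALLOC][19-25 FREE]
Op 5: a = realloc(a, 2) -> a = 0; heap: [0-1 ALLOC][2-2 FREE][3-6 ALLOC][7-18 ALLOC][19-25 FREE]
Op 6: b = realloc(b, 8) -> NULL (b unchanged); heap: [0-1 ALLOC][2-2 FREE][3-6 ALLOC][7-18 ALLOC][19-25 FREE]
free(c): c = 7 -> block [7-18 ALLOC]; mark free, coalesce with adjacent free neighbors -> [0-1 ALLOC][2-2 FREE][3-6 ALLOC][7-25 FREE]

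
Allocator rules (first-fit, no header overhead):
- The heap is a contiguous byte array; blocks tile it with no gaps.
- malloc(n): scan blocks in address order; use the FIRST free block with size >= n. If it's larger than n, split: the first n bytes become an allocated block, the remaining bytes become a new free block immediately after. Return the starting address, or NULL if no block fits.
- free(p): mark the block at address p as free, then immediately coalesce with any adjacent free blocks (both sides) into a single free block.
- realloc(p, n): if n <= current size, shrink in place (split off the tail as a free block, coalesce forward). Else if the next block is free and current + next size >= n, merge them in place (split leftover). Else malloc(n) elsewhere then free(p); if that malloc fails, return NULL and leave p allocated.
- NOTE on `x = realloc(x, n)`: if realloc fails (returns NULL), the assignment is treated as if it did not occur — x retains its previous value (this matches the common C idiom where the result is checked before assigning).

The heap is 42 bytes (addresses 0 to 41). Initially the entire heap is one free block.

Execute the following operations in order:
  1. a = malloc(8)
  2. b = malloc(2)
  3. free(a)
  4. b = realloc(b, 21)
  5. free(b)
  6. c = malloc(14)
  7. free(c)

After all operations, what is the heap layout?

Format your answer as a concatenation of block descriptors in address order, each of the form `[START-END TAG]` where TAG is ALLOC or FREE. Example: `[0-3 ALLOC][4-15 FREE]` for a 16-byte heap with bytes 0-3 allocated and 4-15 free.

Answer: [0-41 FREE]

Derivation:
Op 1: a = malloc(8) -> a = 0; heap: [0-7 ALLOC][8-41 FREE]
Op 2: b = malloc(2) -> b = 8; heap: [0-7 ALLOC][8-9 ALLOC][10-41 FREE]
Op 3: free(a) -> (freed a); heap: [0-7 FREE][8-9 ALLOC][10-41 FREE]
Op 4: b = realloc(b, 21) -> b = 8; heap: [0-7 FREE][8-28 ALLOC][29-41 FREE]
Op 5: free(b) -> (freed b); heap: [0-41 FREE]
Op 6: c = malloc(14) -> c = 0; heap: [0-13 ALLOC][14-41 FREE]
Op 7: free(c) -> (freed c); heap: [0-41 FREE]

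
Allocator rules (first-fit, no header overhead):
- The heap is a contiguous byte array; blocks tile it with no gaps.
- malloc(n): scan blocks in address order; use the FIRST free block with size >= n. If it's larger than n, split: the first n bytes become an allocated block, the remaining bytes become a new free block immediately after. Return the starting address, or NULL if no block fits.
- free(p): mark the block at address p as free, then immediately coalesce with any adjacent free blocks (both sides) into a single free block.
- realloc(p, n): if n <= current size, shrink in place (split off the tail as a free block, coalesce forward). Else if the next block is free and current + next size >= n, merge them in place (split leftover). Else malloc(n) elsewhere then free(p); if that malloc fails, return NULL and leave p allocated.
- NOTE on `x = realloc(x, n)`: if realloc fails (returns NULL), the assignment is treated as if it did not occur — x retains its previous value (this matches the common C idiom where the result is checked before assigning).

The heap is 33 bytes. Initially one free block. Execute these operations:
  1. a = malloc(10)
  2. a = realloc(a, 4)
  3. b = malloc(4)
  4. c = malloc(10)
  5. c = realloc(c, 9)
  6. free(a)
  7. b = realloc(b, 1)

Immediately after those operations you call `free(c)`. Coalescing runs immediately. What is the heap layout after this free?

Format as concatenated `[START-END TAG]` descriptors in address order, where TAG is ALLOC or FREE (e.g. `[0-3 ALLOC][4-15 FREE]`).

Op 1: a = malloc(10) -> a = 0; heap: [0-9 ALLOC][10-32 FREE]
Op 2: a = realloc(a, 4) -> a = 0; heap: [0-3 ALLOC][4-32 FREE]
Op 3: b = malloc(4) -> b = 4; heap: [0-3 ALLOC][4-7 ALLOC][8-32 FREE]
Op 4: c = malloc(10) -> c = 8; heap: [0-3 ALLOC][4-7 ALLOC][8-17 ALLOC][18-32 FREE]
Op 5: c = realloc(c, 9) -> c = 8; heap: [0-3 ALLOC][4-7 ALLOC][8-16 ALLOC][17-32 FREE]
Op 6: free(a) -> (freed a); heap: [0-3 FREE][4-7 ALLOC][8-16 ALLOC][17-32 FREE]
Op 7: b = realloc(b, 1) -> b = 4; heap: [0-3 FREE][4-4 ALLOC][5-7 FREE][8-16 ALLOC][17-32 FREE]
free(c): c = 8 -> block [8-16 ALLOC]; mark free, coalesce with adjacent free neighbors -> [0-3 FREE][4-4 ALLOC][5-32 FREE]

Answer: [0-3 FREE][4-4 ALLOC][5-32 FREE]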